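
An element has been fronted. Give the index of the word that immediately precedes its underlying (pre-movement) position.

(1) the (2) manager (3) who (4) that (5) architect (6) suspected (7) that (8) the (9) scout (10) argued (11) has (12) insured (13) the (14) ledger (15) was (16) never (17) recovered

10

The displaced element is "the manager" (word 2).
It is linked across 2 clause boundaries (that → Ø).
It functions as the subject of "insured", so the gap sits immediately after word 10 ("argued").
Base order: That architect suspected that the scout argued that the manager has insured the ledger.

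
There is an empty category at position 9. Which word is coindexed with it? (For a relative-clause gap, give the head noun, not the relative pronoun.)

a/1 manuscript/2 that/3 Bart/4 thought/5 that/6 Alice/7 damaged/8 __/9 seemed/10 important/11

The gap at 9 is the object of "damaged", inside a relative clause.
The relative pronoun is "that" (word 3); it is bound by the head noun immediately before it.
Its filler is the head noun "manuscript", at word 2.

2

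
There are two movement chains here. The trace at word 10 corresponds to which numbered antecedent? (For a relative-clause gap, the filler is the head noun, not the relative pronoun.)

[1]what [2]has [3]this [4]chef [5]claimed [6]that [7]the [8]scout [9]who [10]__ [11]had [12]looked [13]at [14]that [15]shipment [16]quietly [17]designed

8

The marked gap is inside the relative clause, the subject of "looked".
Its filler is the head noun "scout" (via "who"), at word 8.
(The other dependency links word 1 to a gap after word 17.)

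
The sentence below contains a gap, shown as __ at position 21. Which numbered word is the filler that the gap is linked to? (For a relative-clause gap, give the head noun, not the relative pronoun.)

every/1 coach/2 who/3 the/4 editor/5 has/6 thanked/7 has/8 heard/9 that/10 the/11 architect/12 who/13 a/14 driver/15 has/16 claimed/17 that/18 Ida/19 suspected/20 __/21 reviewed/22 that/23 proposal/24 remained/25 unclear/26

12

The gap at 21 is the subject of "reviewed", inside a relative clause.
The relative pronoun is "who" (word 13); it is bound by the head noun immediately before it.
Its filler is the head noun "architect", at word 12.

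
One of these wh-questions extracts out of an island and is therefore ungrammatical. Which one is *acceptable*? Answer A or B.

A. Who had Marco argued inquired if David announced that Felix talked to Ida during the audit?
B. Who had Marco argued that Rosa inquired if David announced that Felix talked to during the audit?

In B, the wh-phrase is extracted from inside a wh-island (introduced by "if"), which blocks movement.
In A, the extraction path crosses only that-complement boundaries, which are transparent.
So A is grammatical.

A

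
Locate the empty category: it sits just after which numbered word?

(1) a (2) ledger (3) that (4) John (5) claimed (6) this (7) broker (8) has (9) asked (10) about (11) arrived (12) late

10

The displaced element is "a ledger" (word 2).
It is linked across 1 clause boundary (Ø).
It functions as the object of the preposition "about" of "asked", so the gap sits immediately after word 10 ("about").
Base order: John claimed this broker has asked about a ledger.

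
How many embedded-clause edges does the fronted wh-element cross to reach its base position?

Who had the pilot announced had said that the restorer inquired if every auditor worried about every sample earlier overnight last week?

1

"who" is extracted from the subject of "said".
Boundaries crossed, outermost first: [Ø] — 1 in total.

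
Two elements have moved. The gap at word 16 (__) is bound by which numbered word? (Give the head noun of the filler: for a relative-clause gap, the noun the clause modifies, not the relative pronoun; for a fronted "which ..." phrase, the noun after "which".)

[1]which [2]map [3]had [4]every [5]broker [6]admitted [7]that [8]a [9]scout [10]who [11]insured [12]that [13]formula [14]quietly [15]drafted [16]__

2

The marked gap is the direct object of "drafted".
Its filler is the fronted wh-phrase "which map", at word 2.
(The other dependency links word 9 to a gap after word 10.)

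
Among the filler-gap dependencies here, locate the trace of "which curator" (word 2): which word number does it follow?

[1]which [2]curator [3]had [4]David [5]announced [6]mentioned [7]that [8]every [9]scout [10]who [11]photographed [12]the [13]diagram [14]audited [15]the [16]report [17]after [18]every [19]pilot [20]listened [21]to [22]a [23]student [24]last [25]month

The displaced element is "which curator" (word 2).
It is linked across 1 clause boundary (Ø).
It functions as the subject of "mentioned", so the gap sits immediately after word 5 ("announced").
Base order: David had announced that which curator mentioned that every scout who photographed the diagram audited the report after every pilot listened to a student last month.

5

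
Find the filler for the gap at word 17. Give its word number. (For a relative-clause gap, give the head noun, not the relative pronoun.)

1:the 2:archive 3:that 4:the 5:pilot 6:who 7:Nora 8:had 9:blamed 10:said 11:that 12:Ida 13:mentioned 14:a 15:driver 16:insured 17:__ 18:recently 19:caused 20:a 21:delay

2

The gap at 17 is the object of "insured", inside a relative clause.
The relative pronoun is "that" (word 3); it is bound by the head noun immediately before it.
Its filler is the head noun "archive", at word 2.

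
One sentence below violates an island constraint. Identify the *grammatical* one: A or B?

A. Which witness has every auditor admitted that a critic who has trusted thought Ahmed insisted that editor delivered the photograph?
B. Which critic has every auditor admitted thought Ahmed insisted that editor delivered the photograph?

In A, the wh-phrase is extracted from inside a complex-NP island (relative clause) (introduced by "who"), which blocks movement.
In B, the extraction path crosses only that-complement boundaries, which are transparent.
So B is grammatical.

B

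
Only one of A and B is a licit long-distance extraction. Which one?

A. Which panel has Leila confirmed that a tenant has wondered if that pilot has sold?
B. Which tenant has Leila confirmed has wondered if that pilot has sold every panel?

B

In A, the wh-phrase is extracted from inside a wh-island (introduced by "if"), which blocks movement.
In B, the extraction path crosses only that-complement boundaries, which are transparent.
So B is grammatical.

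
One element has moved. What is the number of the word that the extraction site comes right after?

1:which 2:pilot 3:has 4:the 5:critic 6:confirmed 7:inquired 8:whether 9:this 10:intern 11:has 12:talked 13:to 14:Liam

6

The displaced element is "which pilot" (word 2).
It is linked across 1 clause boundary (Ø).
It functions as the subject of "inquired", so the gap sits immediately after word 6 ("confirmed").
Base order: The critic has confirmed which pilot inquired whether this intern has talked to Liam.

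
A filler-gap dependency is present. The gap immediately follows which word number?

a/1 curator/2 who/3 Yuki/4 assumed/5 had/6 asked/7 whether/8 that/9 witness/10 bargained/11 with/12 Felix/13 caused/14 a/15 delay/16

The displaced element is "a curator" (word 2).
It is linked across 1 clause boundary (Ø).
It functions as the subject of "asked", so the gap sits immediately after word 5 ("assumed").
Base order: Yuki assumed that a curator had asked whether that witness bargained with Felix.

5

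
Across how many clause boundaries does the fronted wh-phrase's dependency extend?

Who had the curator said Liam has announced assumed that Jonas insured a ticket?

2

"who" is extracted from the subject of "assumed".
Boundaries crossed, outermost first: [Ø], [Ø] — 2 in total.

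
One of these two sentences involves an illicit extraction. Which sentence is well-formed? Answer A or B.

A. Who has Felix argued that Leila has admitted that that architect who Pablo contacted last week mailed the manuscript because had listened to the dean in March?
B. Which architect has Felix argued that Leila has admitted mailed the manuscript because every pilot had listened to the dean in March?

B

In A, the wh-phrase is extracted from inside an adjunct island (introduced by "because"), which blocks movement.
In B, the extraction path crosses only that-complement boundaries, which are transparent.
So B is grammatical.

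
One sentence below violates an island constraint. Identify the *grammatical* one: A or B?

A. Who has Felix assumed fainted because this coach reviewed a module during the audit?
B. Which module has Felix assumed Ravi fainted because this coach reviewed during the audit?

A

In B, the wh-phrase is extracted from inside an adjunct island (introduced by "because"), which blocks movement.
In A, the extraction path crosses only that-complement boundaries, which are transparent.
So A is grammatical.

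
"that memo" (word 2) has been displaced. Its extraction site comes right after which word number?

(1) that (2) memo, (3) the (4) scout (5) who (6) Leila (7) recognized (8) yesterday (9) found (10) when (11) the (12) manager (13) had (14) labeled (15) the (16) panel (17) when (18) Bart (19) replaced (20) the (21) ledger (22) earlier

The displaced element is "that memo" (word 2).
It functions as the direct object of "found", so the gap sits immediately after word 9 ("found").
Base order: The scout who Leila recognized yesterday found that memo when the manager had labeled the panel when Bart replaced the ledger earlier.

9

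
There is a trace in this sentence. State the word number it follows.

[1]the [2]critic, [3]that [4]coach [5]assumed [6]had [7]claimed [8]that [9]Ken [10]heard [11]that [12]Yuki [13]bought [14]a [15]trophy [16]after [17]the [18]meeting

The displaced element is "the critic" (word 2).
It is linked across 1 clause boundary (Ø).
It functions as the subject of "claimed", so the gap sits immediately after word 5 ("assumed").
Base order: That coach assumed the critic had claimed that Ken heard that Yuki bought a trophy after the meeting.

5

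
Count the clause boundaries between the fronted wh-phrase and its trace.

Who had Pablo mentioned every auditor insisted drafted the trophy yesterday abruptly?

"who" is extracted from the subject of "drafted".
Boundaries crossed, outermost first: [Ø], [Ø] — 2 in total.

2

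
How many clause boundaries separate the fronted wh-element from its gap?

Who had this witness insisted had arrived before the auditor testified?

1

"who" is extracted from the subject of "arrived".
Boundaries crossed, outermost first: [Ø] — 1 in total.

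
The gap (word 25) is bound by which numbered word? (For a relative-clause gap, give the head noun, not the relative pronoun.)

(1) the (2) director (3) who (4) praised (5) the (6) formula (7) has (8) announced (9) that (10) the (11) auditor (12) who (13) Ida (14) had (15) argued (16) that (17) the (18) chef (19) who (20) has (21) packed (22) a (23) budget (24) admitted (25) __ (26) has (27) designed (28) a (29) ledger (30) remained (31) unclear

The gap at 25 is the subject of "designed", inside a relative clause.
The relative pronoun is "who" (word 12); it is bound by the head noun immediately before it.
Its filler is the head noun "auditor", at word 11.

11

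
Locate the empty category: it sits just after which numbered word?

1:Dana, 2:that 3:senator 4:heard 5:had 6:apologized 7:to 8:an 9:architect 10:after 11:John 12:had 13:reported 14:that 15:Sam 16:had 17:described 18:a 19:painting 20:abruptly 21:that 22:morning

4

The displaced element is "Dana" (word 1).
It is linked across 1 clause boundary (Ø).
It functions as the subject of "apologized", so the gap sits immediately after word 4 ("heard").
Base order: That senator heard Dana had apologized to an architect after John had reported that Sam had described a painting abruptly that morning.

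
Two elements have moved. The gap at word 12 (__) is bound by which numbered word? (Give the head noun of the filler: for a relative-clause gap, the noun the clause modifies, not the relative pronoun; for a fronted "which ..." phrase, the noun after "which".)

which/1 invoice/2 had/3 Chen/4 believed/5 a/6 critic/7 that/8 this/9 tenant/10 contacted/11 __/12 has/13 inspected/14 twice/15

The marked gap is inside the relative clause, the direct object of "contacted".
Its filler is the head noun "critic" (via "that"), at word 7.
(The other dependency links word 2 to a gap after word 14.)

7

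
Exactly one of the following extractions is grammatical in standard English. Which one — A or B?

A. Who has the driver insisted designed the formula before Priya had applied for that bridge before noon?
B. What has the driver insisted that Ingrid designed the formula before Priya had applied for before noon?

A

In B, the wh-phrase is extracted from inside an adjunct island (introduced by "before"), which blocks movement.
In A, the extraction path crosses only that-complement boundaries, which are transparent.
So A is grammatical.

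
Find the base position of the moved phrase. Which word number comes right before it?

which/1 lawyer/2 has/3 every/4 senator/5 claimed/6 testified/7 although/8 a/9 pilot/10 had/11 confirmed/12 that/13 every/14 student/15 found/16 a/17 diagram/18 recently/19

6

The displaced element is "which lawyer" (word 2).
It is linked across 1 clause boundary (Ø).
It functions as the subject of "testified", so the gap sits immediately after word 6 ("claimed").
Base order: Every senator has claimed that which lawyer testified although a pilot had confirmed that every student found a diagram recently.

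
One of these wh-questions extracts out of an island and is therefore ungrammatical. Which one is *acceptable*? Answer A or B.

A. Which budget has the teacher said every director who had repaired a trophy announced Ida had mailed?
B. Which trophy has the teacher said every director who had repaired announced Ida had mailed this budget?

A

In B, the wh-phrase is extracted from inside a complex-NP island (relative clause) (introduced by "who"), which blocks movement.
In A, the extraction path crosses only that-complement boundaries, which are transparent.
So A is grammatical.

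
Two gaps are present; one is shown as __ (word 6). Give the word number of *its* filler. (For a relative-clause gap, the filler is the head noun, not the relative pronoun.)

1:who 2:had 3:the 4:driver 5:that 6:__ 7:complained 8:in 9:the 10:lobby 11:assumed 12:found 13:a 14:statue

4

The marked gap is inside the relative clause, the subject of "complained".
Its filler is the head noun "driver" (via "that"), at word 4.
(The other dependency links word 1 to a gap after word 11.)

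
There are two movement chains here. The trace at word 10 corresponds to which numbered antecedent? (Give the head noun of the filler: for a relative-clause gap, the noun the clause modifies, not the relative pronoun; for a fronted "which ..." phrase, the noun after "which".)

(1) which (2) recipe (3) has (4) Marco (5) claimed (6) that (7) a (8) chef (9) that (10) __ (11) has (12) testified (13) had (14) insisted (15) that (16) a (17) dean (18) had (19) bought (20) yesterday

8

The marked gap is inside the relative clause, the subject of "testified".
Its filler is the head noun "chef" (via "that"), at word 8.
(The other dependency links word 2 to a gap after word 19.)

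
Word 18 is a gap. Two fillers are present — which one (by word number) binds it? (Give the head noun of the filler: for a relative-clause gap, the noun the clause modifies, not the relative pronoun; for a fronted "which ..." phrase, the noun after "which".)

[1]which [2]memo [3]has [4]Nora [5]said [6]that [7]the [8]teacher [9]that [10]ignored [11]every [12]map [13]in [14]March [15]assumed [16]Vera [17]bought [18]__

2

The marked gap is the direct object of "bought".
Its filler is the fronted wh-phrase "which memo", at word 2.
(The other dependency links word 8 to a gap after word 9.)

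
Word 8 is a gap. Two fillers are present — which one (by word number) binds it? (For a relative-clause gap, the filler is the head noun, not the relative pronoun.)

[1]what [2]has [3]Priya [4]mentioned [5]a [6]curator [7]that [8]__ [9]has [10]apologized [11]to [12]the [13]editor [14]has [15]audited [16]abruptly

The marked gap is inside the relative clause, the subject of "apologized".
Its filler is the head noun "curator" (via "that"), at word 6.
(The other dependency links word 1 to a gap after word 15.)

6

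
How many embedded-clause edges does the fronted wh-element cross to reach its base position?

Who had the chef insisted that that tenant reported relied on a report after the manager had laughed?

2

"who" is extracted from the subject of "relied".
Boundaries crossed, outermost first: [that], [Ø] — 2 in total.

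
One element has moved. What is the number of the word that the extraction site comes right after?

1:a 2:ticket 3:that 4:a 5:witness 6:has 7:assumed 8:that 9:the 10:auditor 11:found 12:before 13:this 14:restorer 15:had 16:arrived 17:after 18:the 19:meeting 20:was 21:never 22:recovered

The displaced element is "a ticket" (word 2).
It is linked across 1 clause boundary (that).
It functions as the direct object of "found", so the gap sits immediately after word 11 ("found").
Base order: A witness has assumed that the auditor found a ticket before this restorer had arrived after the meeting.

11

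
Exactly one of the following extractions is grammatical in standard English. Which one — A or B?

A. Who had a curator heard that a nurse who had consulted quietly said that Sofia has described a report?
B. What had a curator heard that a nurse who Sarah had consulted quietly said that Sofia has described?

B

In A, the wh-phrase is extracted from inside a complex-NP island (relative clause) (introduced by "who"), which blocks movement.
In B, the extraction path crosses only that-complement boundaries, which are transparent.
So B is grammatical.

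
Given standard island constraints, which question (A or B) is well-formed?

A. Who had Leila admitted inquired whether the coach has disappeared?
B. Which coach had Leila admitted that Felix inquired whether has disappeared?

In B, the wh-phrase is extracted from inside a wh-island (introduced by "whether"), which blocks movement.
In A, the extraction path crosses only that-complement boundaries, which are transparent.
So A is grammatical.

A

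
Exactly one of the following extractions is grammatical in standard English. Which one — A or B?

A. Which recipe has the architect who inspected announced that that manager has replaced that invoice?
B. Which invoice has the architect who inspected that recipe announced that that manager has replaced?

B

In A, the wh-phrase is extracted from inside a complex-NP island (relative clause) (introduced by "who"), which blocks movement.
In B, the extraction path crosses only that-complement boundaries, which are transparent.
So B is grammatical.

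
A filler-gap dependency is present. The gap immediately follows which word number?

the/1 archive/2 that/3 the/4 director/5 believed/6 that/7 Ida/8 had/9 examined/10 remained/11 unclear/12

10

The displaced element is "the archive" (word 2).
It is linked across 1 clause boundary (that).
It functions as the direct object of "examined", so the gap sits immediately after word 10 ("examined").
Base order: The director believed that Ida had examined the archive.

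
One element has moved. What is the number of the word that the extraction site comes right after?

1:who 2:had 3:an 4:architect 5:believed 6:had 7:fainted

The displaced element is "who" (word 1).
It is linked across 1 clause boundary (Ø).
It functions as the subject of "fainted", so the gap sits immediately after word 5 ("believed").
Base order: An architect had believed who had fainted.

5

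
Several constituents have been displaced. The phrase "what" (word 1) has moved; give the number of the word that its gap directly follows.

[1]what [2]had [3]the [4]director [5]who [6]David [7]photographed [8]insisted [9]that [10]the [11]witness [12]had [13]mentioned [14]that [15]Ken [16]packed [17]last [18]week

The displaced element is "what" (word 1).
It is linked across 2 clause boundaries (that → that).
It functions as the direct object of "packed", so the gap sits immediately after word 16 ("packed").
Base order: The director who David photographed had insisted that the witness had mentioned that Ken packed what last week.

16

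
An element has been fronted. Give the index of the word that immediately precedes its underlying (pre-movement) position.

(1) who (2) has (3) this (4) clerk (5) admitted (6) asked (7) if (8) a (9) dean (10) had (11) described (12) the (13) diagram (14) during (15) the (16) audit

5

The displaced element is "who" (word 1).
It is linked across 1 clause boundary (Ø).
It functions as the subject of "asked", so the gap sits immediately after word 5 ("admitted").
Base order: This clerk has admitted that who asked if a dean had described the diagram during the audit.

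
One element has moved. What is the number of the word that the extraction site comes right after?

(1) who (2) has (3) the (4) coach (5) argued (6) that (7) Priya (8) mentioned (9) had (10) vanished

The displaced element is "who" (word 1).
It is linked across 2 clause boundaries (that → Ø).
It functions as the subject of "vanished", so the gap sits immediately after word 8 ("mentioned").
Base order: The coach has argued that Priya mentioned who had vanished.

8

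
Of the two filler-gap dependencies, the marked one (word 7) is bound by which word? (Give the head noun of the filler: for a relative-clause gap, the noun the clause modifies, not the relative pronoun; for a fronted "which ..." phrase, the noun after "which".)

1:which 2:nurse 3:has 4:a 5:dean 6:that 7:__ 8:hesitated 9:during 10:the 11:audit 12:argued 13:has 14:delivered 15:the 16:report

The marked gap is inside the relative clause, the subject of "hesitated".
Its filler is the head noun "dean" (via "that"), at word 5.
(The other dependency links word 2 to a gap after word 12.)

5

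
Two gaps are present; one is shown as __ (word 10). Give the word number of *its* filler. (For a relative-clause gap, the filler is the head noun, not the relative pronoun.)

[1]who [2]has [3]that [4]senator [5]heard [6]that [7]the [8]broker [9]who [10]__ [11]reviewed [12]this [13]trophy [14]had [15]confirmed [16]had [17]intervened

8

The marked gap is inside the relative clause, the subject of "reviewed".
Its filler is the head noun "broker" (via "who"), at word 8.
(The other dependency links word 1 to a gap after word 15.)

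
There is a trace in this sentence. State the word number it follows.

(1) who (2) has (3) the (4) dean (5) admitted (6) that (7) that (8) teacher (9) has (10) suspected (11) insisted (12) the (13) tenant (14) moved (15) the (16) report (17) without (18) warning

10

The displaced element is "who" (word 1).
It is linked across 2 clause boundaries (that → Ø).
It functions as the subject of "insisted", so the gap sits immediately after word 10 ("suspected").
Base order: The dean has admitted that that teacher has suspected that who insisted the tenant moved the report without warning.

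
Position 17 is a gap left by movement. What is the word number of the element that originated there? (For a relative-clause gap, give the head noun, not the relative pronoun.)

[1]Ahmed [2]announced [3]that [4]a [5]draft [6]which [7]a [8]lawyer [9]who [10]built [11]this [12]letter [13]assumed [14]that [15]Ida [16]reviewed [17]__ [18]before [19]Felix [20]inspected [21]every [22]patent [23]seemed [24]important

The gap at 17 is the object of "reviewed", inside a relative clause.
The relative pronoun is "which" (word 6); it is bound by the head noun immediately before it.
Its filler is the head noun "draft", at word 5.

5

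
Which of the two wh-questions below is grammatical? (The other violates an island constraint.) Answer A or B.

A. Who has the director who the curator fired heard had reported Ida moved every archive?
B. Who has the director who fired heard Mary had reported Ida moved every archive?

A

In B, the wh-phrase is extracted from inside a complex-NP island (relative clause) (introduced by "who"), which blocks movement.
In A, the extraction path crosses only that-complement boundaries, which are transparent.
So A is grammatical.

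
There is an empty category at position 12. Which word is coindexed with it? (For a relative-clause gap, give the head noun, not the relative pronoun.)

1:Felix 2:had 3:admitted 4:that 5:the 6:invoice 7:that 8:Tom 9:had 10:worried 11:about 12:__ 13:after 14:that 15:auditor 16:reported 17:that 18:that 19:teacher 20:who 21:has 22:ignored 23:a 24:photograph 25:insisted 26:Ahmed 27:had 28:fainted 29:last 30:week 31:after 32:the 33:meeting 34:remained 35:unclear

6

The gap at 12 is the prepositional object of "worried", inside a relative clause.
The relative pronoun is "that" (word 7); it is bound by the head noun immediately before it.
Its filler is the head noun "invoice", at word 6.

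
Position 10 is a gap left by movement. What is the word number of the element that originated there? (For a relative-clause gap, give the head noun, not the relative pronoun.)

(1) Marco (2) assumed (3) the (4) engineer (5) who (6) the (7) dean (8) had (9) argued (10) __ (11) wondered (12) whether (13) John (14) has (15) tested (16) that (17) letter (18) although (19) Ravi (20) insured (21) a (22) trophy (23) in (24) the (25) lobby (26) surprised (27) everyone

The gap at 10 is the subject of "wondered", inside a relative clause.
The relative pronoun is "who" (word 5); it is bound by the head noun immediately before it.
Its filler is the head noun "engineer", at word 4.

4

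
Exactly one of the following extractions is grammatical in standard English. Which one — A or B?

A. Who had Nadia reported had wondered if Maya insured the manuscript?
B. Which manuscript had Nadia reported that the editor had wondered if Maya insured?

In B, the wh-phrase is extracted from inside a wh-island (introduced by "if"), which blocks movement.
In A, the extraction path crosses only that-complement boundaries, which are transparent.
So A is grammatical.

A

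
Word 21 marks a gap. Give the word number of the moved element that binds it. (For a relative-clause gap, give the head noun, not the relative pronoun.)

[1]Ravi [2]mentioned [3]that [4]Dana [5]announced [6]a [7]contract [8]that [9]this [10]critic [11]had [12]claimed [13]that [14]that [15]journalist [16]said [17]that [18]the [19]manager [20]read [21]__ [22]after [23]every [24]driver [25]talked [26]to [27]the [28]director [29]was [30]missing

The gap at 21 is the object of "read", inside a relative clause.
The relative pronoun is "that" (word 8); it is bound by the head noun immediately before it.
Its filler is the head noun "contract", at word 7.

7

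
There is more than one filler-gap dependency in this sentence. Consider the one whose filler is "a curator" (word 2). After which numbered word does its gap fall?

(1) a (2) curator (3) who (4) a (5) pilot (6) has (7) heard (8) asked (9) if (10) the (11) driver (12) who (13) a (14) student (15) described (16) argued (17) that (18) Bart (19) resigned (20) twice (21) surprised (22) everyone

7

The displaced element is "a curator" (word 2).
It is linked across 1 clause boundary (Ø).
It functions as the subject of "asked", so the gap sits immediately after word 7 ("heard").
Base order: A pilot has heard that a curator asked if the driver who a student described argued that Bart resigned twice.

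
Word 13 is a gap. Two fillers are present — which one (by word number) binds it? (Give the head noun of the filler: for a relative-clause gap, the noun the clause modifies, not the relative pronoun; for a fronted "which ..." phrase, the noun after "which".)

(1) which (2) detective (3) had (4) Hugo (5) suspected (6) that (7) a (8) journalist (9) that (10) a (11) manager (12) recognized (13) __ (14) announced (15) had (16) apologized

8

The marked gap is inside the relative clause, the direct object of "recognized".
Its filler is the head noun "journalist" (via "that"), at word 8.
(The other dependency links word 2 to a gap after word 14.)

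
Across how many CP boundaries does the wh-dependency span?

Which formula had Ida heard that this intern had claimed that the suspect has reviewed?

"which formula" is extracted from the object of "reviewed".
Boundaries crossed, outermost first: [that], [that] — 2 in total.

2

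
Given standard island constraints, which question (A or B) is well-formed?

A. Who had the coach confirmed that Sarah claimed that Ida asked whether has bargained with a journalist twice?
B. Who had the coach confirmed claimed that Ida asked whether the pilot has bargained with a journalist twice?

In A, the wh-phrase is extracted from inside a wh-island (introduced by "whether"), which blocks movement.
In B, the extraction path crosses only that-complement boundaries, which are transparent.
So B is grammatical.

B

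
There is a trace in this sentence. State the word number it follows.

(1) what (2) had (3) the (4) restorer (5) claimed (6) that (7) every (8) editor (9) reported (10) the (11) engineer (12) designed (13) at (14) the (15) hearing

12

The displaced element is "what" (word 1).
It is linked across 2 clause boundaries (that → Ø).
It functions as the direct object of "designed", so the gap sits immediately after word 12 ("designed").
Base order: The restorer had claimed that every editor reported the engineer designed what at the hearing.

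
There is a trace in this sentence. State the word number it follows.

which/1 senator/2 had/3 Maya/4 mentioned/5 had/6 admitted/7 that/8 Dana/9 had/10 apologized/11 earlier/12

The displaced element is "which senator" (word 2).
It is linked across 1 clause boundary (Ø).
It functions as the subject of "admitted", so the gap sits immediately after word 5 ("mentioned").
Base order: Maya had mentioned that which senator had admitted that Dana had apologized earlier.

5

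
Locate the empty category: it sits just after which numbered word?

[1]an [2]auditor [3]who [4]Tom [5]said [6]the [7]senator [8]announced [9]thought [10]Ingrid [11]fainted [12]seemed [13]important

8

The displaced element is "an auditor" (word 2).
It is linked across 2 clause boundaries (Ø → Ø).
It functions as the subject of "thought", so the gap sits immediately after word 8 ("announced").
Base order: Tom said the senator announced that an auditor thought Ingrid fainted.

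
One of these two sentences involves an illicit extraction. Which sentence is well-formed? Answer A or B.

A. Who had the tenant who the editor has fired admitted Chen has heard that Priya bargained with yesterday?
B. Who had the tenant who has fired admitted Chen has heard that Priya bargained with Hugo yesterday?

In B, the wh-phrase is extracted from inside a complex-NP island (relative clause) (introduced by "who"), which blocks movement.
In A, the extraction path crosses only that-complement boundaries, which are transparent.
So A is grammatical.

A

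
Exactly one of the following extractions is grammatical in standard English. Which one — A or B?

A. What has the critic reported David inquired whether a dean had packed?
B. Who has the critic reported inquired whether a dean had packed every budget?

B

In A, the wh-phrase is extracted from inside a wh-island (introduced by "whether"), which blocks movement.
In B, the extraction path crosses only that-complement boundaries, which are transparent.
So B is grammatical.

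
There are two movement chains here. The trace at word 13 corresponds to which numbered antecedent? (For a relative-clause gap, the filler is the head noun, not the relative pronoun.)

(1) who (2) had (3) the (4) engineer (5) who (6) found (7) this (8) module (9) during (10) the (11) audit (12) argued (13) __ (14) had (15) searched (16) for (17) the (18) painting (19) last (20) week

The marked gap is the subject of "searched".
Its filler is the fronted wh-phrase "who", at word 1.
(The other dependency links word 4 to a gap after word 5.)

1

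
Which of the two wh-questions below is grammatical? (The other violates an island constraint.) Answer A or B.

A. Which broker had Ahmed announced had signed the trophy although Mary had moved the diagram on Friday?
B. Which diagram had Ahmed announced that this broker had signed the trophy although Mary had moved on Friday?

A

In B, the wh-phrase is extracted from inside an adjunct island (introduced by "although"), which blocks movement.
In A, the extraction path crosses only that-complement boundaries, which are transparent.
So A is grammatical.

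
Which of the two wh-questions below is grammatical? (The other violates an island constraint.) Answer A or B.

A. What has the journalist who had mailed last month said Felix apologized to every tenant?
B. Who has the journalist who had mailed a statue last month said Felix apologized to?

In A, the wh-phrase is extracted from inside a complex-NP island (relative clause) (introduced by "who"), which blocks movement.
In B, the extraction path crosses only that-complement boundaries, which are transparent.
So B is grammatical.

B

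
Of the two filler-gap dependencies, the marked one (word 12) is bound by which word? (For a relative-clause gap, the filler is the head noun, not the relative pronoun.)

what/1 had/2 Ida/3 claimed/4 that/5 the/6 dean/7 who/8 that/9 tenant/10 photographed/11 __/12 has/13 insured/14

7

The marked gap is inside the relative clause, the direct object of "photographed".
Its filler is the head noun "dean" (via "who"), at word 7.
(The other dependency links word 1 to a gap after word 14.)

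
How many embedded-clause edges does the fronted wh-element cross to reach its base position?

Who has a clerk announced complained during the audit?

1

"who" is extracted from the subject of "complained".
Boundaries crossed, outermost first: [Ø] — 1 in total.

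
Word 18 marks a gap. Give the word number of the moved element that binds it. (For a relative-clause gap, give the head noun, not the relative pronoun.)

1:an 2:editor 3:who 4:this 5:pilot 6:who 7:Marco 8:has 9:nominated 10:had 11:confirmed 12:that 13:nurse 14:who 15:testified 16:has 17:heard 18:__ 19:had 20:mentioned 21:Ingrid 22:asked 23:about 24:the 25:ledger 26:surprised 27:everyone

2

The gap at 18 is the subject of "mentioned", inside a relative clause.
The relative pronoun is "who" (word 3); it is bound by the head noun immediately before it.
Its filler is the head noun "editor", at word 2.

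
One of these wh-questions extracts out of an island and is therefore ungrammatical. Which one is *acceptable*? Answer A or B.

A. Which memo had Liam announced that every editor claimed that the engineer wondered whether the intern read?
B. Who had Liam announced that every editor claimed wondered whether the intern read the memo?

In A, the wh-phrase is extracted from inside a wh-island (introduced by "whether"), which blocks movement.
In B, the extraction path crosses only that-complement boundaries, which are transparent.
So B is grammatical.

B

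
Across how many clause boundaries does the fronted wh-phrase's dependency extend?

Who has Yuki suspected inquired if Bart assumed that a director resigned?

1

"who" is extracted from the subject of "inquired".
Boundaries crossed, outermost first: [Ø] — 1 in total.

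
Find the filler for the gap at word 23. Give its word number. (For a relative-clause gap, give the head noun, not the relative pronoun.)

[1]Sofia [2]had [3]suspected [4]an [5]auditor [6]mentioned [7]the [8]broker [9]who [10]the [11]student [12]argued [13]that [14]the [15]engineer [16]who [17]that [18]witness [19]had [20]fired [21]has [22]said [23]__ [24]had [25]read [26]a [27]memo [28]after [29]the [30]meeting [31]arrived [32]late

The gap at 23 is the subject of "read", inside a relative clause.
The relative pronoun is "who" (word 9); it is bound by the head noun immediately before it.
Its filler is the head noun "broker", at word 8.

8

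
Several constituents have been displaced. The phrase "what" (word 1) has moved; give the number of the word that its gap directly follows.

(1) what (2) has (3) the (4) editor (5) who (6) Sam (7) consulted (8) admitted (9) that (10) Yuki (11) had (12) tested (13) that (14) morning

The displaced element is "what" (word 1).
It is linked across 1 clause boundary (that).
It functions as the direct object of "tested", so the gap sits immediately after word 12 ("tested").
Base order: The editor who Sam consulted has admitted that Yuki had tested what that morning.

12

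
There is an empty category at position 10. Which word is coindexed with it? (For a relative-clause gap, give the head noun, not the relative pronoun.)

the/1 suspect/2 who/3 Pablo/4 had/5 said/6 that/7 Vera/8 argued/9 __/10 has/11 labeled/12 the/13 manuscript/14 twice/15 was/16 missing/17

2

The gap at 10 is the subject of "labeled", inside a relative clause.
The relative pronoun is "who" (word 3); it is bound by the head noun immediately before it.
Its filler is the head noun "suspect", at word 2.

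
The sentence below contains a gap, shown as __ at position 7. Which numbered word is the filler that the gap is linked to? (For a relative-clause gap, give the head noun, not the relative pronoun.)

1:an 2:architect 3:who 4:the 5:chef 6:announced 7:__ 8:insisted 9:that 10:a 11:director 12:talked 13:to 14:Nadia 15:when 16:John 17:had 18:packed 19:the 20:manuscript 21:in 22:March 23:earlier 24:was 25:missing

2

The gap at 7 is the subject of "insisted", inside a relative clause.
The relative pronoun is "who" (word 3); it is bound by the head noun immediately before it.
Its filler is the head noun "architect", at word 2.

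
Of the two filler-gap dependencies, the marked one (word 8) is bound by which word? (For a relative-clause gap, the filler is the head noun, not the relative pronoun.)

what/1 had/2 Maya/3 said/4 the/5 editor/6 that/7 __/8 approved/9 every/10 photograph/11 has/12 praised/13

The marked gap is inside the relative clause, the subject of "approved".
Its filler is the head noun "editor" (via "that"), at word 6.
(The other dependency links word 1 to a gap after word 13.)

6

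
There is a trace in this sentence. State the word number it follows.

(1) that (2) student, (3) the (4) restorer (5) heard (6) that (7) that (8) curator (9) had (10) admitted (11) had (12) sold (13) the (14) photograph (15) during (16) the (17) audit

The displaced element is "that student" (word 2).
It is linked across 2 clause boundaries (that → Ø).
It functions as the subject of "sold", so the gap sits immediately after word 10 ("admitted").
Base order: The restorer heard that that curator had admitted that that student had sold the photograph during the audit.

10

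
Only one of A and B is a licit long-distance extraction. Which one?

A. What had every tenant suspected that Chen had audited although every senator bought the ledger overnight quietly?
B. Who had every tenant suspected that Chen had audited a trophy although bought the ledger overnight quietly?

In B, the wh-phrase is extracted from inside an adjunct island (introduced by "although"), which blocks movement.
In A, the extraction path crosses only that-complement boundaries, which are transparent.
So A is grammatical.

A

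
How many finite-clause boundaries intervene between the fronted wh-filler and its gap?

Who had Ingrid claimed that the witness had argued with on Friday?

"who" is extracted from the PP object of "argued".
Boundaries crossed, outermost first: [that] — 1 in total.

1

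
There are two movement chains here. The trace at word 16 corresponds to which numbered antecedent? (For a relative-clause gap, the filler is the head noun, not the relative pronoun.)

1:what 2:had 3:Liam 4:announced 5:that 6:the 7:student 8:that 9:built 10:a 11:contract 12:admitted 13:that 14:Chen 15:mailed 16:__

The marked gap is the direct object of "mailed".
Its filler is the fronted wh-phrase "what", at word 1.
(The other dependency links word 7 to a gap after word 8.)

1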